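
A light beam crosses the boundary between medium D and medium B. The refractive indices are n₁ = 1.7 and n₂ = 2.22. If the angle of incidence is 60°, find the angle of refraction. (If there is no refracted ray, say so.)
sin θ₂ = (n₁/n₂)·sin θ₁ = 0.6632 → θ₂ = 41.54°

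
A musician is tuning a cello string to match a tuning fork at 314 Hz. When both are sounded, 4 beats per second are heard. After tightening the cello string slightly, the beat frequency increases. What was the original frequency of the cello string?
318 Hz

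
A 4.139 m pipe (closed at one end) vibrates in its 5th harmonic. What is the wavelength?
λₙ = 4L/n = 3.311 m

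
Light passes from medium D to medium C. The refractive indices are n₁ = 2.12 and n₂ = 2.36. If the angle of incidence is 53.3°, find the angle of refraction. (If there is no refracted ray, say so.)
sin θ₂ = (n₁/n₂)·sin θ₁ = 0.7202 → θ₂ = 46.07°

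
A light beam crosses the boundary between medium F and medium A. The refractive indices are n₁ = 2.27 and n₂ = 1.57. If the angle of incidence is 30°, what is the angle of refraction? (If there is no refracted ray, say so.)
sin θ₂ = (n₁/n₂)·sin θ₁ = 0.7229 → θ₂ = 46.3°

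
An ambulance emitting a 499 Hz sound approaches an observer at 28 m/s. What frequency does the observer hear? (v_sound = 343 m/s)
f_obs = f·v/(v − v_s) = 543.4 Hz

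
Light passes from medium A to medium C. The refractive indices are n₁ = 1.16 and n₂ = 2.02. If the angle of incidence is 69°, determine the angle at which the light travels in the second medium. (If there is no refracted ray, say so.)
sin θ₂ = (n₁/n₂)·sin θ₁ = 0.5361 → θ₂ = 32.42°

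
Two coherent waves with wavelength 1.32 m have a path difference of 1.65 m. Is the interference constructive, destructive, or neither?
neither (partial) — path difference = 1.25λ, neither a whole number of wavelengths nor an odd multiple of λ/2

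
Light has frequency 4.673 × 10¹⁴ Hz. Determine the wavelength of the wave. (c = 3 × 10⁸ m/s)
λ = c/f = 642 nm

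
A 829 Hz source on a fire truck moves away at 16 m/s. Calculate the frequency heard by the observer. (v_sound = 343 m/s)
f_obs = f·v/(v + v_s) = 792.1 Hz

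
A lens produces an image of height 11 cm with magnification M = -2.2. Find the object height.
ho = |hi|/|M| = 5 cm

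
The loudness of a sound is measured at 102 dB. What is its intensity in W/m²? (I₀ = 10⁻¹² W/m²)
I = I₀·10^(β/10) = 1.58 × 10⁻² W/m²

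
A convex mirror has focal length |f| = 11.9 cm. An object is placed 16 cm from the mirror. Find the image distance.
f = −11.9 cm (convex); 1/di = 1/f − 1/do → di = -6.824 cm (virtual image, behind mirror)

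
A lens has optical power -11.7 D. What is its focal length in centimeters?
f = 1/P = -8.547 cm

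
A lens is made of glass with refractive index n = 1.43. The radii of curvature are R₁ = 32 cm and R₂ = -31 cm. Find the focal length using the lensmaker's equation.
1/f = (n − 1)(1/R₁ − 1/R₂) → f = 36.62 cm (converging lens)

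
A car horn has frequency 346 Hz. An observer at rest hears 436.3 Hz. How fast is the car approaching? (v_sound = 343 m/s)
v_s = v·(1 − f/f_obs) = 70.99 m/s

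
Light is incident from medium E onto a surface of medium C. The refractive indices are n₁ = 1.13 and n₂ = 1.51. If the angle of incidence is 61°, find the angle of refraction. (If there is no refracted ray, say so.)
sin θ₂ = (n₁/n₂)·sin θ₁ = 0.6545 → θ₂ = 40.88°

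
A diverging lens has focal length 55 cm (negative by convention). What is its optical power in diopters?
P = 1/f = -1.818 D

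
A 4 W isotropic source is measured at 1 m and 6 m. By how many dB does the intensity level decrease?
Δβ = 20·log₁₀(r₂/r₁) = 15.56 dB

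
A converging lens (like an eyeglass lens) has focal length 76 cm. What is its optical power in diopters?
P = 1/f = 1.316 D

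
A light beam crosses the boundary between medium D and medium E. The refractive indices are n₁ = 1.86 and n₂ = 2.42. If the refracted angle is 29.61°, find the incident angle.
sin θ₁ = (n₂/n₁)·sin θ₂ → θ₁ = 40°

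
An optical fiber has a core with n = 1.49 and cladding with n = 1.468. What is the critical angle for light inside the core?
θc = arcsin(n_cladding/n_core) = 80.14°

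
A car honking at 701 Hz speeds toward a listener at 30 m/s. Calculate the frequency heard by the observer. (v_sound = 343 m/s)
f_obs = f·v/(v − v_s) = 768.2 Hz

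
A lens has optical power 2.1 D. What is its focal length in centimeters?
f = 1/P = 47.62 cm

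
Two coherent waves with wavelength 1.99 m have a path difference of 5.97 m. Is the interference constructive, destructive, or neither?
constructive — path difference = 3λ, a whole number of wavelengths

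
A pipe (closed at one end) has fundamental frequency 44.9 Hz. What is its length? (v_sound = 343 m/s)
L = v/(4f₁) = 1.91 m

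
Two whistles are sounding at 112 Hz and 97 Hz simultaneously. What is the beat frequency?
15 Hz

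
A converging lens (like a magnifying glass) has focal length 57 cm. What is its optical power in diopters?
P = 1/f = 1.754 D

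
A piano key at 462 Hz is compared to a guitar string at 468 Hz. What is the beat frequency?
6 Hz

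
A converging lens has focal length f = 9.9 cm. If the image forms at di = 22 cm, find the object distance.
1/do = 1/f − 1/di → do = 18 cm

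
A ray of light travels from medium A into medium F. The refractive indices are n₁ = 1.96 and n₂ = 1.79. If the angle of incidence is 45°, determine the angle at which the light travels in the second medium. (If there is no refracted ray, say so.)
sin θ₂ = (n₁/n₂)·sin θ₁ = 0.7743 → θ₂ = 50.74°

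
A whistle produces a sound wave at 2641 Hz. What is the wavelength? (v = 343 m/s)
λ = v/f = 0.1299 m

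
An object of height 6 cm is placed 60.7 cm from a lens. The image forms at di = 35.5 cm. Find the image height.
hi = (-di/do) × ho = -3.509 cm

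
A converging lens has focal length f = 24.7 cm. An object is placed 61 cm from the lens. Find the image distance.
1/di = 1/f − 1/do → di = 41.51 cm (real image)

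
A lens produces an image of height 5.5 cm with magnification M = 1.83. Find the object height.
ho = |hi|/|M| = 3.005 cm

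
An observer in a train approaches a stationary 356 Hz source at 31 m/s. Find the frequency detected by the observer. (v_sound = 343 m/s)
f_obs = f·(v + v_o)/v = 388.2 Hz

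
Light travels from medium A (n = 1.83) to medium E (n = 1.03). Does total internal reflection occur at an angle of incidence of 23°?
θc = arcsin(n₂/n₁) = 34.25°; 23° < θc, so no — the ray refracts.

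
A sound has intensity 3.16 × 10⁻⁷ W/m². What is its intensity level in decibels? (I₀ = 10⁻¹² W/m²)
β = 10·log₁₀(I/I₀) = 55 dB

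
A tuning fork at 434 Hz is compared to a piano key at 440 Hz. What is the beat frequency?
6 Hz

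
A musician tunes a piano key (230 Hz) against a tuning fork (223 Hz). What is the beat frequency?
7 Hz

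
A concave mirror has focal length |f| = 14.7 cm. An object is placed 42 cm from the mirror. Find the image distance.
f = +14.7 cm (concave); 1/di = 1/f − 1/do → di = 22.62 cm (real image, in front of mirror)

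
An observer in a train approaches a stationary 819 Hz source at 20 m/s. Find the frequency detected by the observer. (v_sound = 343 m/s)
f_obs = f·(v + v_o)/v = 866.8 Hz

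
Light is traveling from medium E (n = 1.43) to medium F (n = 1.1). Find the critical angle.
θc = arcsin(n₂/n₁) = 50.28°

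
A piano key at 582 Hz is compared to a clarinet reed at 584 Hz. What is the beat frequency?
2 Hz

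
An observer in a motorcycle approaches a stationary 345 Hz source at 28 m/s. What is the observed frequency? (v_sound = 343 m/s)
f_obs = f·(v + v_o)/v = 373.2 Hz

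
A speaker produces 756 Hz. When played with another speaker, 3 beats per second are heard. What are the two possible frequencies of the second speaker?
f₂ = 756 ± 3 Hz → 759 Hz or 753 Hz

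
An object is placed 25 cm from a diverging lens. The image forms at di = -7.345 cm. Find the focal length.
1/f = 1/do + 1/di → f = -10.4 cm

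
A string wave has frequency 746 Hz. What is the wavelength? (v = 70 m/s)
λ = v/f = 0.09383 m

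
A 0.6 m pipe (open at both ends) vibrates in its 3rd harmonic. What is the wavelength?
λₙ = 2L/n = 0.4 m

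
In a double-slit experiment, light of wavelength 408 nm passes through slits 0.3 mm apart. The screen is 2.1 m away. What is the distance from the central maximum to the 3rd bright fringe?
y = mλL/d = 8.568 mm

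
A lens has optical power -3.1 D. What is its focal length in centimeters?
f = 1/P = -32.26 cm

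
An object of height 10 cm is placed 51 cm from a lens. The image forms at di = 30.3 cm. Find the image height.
hi = (-di/do) × ho = -5.941 cm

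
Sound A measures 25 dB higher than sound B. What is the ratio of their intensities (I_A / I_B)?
I_A/I_B = 10^(Δβ/10) = 316.2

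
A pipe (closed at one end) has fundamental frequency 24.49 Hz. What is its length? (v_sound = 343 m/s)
L = v/(4f₁) = 3.501 m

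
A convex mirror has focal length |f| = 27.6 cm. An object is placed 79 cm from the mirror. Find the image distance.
f = −27.6 cm (convex); 1/di = 1/f − 1/do → di = -20.45 cm (virtual image, behind mirror)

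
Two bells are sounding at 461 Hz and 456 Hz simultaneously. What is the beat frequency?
5 Hz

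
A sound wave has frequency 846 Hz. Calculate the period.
T = 1/f = 0.001182 s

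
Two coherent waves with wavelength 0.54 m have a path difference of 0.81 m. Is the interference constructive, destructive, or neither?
destructive — path difference = 1.5λ, an odd multiple of λ/2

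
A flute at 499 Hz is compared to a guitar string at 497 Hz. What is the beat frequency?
2 Hz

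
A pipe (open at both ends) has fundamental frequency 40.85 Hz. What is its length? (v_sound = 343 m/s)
L = v/(2f₁) = 4.198 m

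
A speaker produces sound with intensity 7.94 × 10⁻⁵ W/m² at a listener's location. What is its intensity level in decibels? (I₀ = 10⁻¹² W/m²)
β = 10·log₁₀(I/I₀) = 79 dB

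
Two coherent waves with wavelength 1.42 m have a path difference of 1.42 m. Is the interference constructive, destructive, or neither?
constructive — path difference = 1λ, a whole number of wavelengths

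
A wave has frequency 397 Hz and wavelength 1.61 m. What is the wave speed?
v = fλ = 639.2 m/s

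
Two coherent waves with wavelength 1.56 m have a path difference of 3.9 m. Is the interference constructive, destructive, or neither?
destructive — path difference = 2.5λ, an odd multiple of λ/2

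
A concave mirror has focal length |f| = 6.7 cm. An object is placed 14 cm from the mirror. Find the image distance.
f = +6.7 cm (concave); 1/di = 1/f − 1/do → di = 12.85 cm (real image, in front of mirror)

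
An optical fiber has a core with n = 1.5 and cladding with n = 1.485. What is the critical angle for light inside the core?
θc = arcsin(n_cladding/n_core) = 81.89°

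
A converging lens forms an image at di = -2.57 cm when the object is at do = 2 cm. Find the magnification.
M = −di/do = 1.285 (upright image)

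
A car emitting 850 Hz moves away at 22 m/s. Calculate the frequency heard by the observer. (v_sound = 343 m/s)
f_obs = f·v/(v + v_s) = 798.8 Hz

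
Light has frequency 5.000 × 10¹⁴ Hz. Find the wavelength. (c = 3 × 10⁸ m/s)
λ = c/f = 600 nm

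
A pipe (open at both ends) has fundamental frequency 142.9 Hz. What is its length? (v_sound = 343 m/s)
L = v/(2f₁) = 1.2 m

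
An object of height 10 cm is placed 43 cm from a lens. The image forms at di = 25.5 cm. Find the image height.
hi = (-di/do) × ho = -5.93 cm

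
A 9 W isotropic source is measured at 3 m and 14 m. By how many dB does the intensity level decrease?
Δβ = 20·log₁₀(r₂/r₁) = 13.38 dB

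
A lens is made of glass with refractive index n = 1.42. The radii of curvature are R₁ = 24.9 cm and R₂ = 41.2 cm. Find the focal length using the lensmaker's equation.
1/f = (n − 1)(1/R₁ − 1/R₂) → f = 149.9 cm (converging lens)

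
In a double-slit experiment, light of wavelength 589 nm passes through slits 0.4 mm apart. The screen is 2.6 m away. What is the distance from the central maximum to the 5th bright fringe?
y = mλL/d = 19.14 mm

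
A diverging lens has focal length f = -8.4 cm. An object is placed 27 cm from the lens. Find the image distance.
1/di = 1/f − 1/do → di = -6.407 cm (virtual image)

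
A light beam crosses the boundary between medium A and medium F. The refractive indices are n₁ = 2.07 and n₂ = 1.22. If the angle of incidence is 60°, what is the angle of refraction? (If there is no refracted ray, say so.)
sin θ₂ = (n₁/n₂)·sin θ₁ = 1.469 > 1, so there is no refracted ray — the light undergoes total internal reflection.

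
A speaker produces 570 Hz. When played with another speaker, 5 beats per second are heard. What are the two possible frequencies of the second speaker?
f₂ = 570 ± 5 Hz → 575 Hz or 565 Hz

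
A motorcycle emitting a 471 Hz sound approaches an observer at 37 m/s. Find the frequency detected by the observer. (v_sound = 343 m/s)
f_obs = f·v/(v − v_s) = 528 Hz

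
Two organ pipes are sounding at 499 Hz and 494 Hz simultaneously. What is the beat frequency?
5 Hz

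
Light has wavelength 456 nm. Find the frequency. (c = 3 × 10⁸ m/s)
f = c/λ = 6.579 × 10¹⁴ Hz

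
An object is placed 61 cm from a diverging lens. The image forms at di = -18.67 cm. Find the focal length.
1/f = 1/do + 1/di → f = -26.9 cm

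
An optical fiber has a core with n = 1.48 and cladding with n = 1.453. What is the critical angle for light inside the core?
θc = arcsin(n_cladding/n_core) = 79.04°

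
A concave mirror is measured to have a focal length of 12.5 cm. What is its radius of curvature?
R = 2|f| = 25 cm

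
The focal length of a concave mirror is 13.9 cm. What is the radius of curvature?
R = 2|f| = 27.8 cm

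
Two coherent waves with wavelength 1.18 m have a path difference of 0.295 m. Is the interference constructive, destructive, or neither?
neither (partial) — path difference = 0.25λ, neither a whole number of wavelengths nor an odd multiple of λ/2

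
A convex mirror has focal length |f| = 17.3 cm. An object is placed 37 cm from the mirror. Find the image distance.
f = −17.3 cm (convex); 1/di = 1/f − 1/do → di = -11.79 cm (virtual image, behind mirror)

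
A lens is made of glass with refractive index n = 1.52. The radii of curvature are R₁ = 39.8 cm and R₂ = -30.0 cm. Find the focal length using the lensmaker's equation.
1/f = (n − 1)(1/R₁ − 1/R₂) → f = 32.9 cm (converging lens)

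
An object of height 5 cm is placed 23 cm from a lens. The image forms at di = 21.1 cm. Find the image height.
hi = (-di/do) × ho = -4.587 cm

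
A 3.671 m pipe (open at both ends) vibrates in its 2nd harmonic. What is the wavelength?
λₙ = 2L/n = 3.671 m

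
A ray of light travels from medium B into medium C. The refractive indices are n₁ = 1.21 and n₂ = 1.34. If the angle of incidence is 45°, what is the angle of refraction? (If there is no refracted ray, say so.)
sin θ₂ = (n₁/n₂)·sin θ₁ = 0.6385 → θ₂ = 39.68°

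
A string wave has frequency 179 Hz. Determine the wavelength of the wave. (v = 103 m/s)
λ = v/f = 0.5754 m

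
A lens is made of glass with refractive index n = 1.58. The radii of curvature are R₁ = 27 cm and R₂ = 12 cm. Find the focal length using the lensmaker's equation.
1/f = (n − 1)(1/R₁ − 1/R₂) → f = -37.24 cm (diverging lens)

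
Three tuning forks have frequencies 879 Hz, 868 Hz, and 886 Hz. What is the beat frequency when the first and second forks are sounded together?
11 Hz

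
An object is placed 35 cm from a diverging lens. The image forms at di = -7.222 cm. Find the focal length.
1/f = 1/do + 1/di → f = -9.1 cm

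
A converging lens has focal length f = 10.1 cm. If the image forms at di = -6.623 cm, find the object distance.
1/do = 1/f − 1/di → do = 4 cm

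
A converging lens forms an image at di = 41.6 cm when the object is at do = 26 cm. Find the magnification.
M = −di/do = -1.6 (inverted image)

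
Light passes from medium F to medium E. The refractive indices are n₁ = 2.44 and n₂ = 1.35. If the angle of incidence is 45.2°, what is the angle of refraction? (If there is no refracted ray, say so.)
sin θ₂ = (n₁/n₂)·sin θ₁ = 1.282 > 1, so there is no refracted ray — the light undergoes total internal reflection.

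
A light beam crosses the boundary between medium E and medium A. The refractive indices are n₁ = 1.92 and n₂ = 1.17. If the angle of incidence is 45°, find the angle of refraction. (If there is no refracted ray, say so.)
sin θ₂ = (n₁/n₂)·sin θ₁ = 1.16 > 1, so there is no refracted ray — the light undergoes total internal reflection.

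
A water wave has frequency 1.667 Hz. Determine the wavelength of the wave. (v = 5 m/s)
λ = v/f = 2.999 m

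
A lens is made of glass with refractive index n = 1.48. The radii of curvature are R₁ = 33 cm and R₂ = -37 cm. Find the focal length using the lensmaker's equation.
1/f = (n − 1)(1/R₁ − 1/R₂) → f = 36.34 cm (converging lens)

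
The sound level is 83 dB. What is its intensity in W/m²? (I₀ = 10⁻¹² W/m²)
I = I₀·10^(β/10) = 2.00 × 10⁻⁴ W/m²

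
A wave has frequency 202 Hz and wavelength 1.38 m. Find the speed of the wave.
v = fλ = 278.8 m/s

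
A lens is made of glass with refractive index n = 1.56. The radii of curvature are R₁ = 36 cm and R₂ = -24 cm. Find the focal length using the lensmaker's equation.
1/f = (n − 1)(1/R₁ − 1/R₂) → f = 25.71 cm (converging lens)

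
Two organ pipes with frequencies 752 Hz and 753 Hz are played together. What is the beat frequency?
1 Hz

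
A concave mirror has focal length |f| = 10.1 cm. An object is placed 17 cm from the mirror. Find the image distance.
f = +10.1 cm (concave); 1/di = 1/f − 1/do → di = 24.88 cm (real image, in front of mirror)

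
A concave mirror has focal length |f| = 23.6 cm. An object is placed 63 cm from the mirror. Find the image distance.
f = +23.6 cm (concave); 1/di = 1/f − 1/do → di = 37.74 cm (real image, in front of mirror)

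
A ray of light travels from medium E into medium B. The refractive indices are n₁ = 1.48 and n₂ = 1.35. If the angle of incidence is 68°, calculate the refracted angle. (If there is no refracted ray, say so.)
sin θ₂ = (n₁/n₂)·sin θ₁ = 1.016 > 1, so there is no refracted ray — the light undergoes total internal reflection.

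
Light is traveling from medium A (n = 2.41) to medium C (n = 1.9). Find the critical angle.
θc = arcsin(n₂/n₁) = 52.03°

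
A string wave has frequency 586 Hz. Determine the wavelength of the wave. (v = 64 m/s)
λ = v/f = 0.1092 m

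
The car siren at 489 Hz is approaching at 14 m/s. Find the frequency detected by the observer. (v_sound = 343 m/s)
f_obs = f·v/(v − v_s) = 509.8 Hz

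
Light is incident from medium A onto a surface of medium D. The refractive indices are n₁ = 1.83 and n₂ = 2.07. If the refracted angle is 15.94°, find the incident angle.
sin θ₁ = (n₂/n₁)·sin θ₂ → θ₁ = 18.1°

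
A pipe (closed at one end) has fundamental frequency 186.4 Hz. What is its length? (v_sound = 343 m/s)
L = v/(4f₁) = 0.46 m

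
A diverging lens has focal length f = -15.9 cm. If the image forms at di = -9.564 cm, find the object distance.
1/do = 1/f − 1/di → do = 24 cm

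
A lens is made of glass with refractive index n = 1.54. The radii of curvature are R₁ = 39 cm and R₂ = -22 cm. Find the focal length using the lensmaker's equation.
1/f = (n − 1)(1/R₁ − 1/R₂) → f = 26.05 cm (converging lens)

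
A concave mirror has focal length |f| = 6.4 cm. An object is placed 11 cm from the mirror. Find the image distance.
f = +6.4 cm (concave); 1/di = 1/f − 1/do → di = 15.3 cm (real image, in front of mirror)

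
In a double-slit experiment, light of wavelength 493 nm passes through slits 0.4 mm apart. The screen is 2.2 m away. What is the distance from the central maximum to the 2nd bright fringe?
y = mλL/d = 5.423 mm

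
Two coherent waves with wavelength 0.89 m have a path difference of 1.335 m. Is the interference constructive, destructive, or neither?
destructive — path difference = 1.5λ, an odd multiple of λ/2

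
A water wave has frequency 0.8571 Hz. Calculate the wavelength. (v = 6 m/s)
λ = v/f = 7 m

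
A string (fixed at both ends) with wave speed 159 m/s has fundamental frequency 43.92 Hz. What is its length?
L = v/(2f₁) = 1.81 m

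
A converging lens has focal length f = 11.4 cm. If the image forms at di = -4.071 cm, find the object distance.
1/do = 1/f − 1/di → do = 3 cm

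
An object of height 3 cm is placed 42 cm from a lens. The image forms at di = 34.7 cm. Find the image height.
hi = (-di/do) × ho = -2.479 cm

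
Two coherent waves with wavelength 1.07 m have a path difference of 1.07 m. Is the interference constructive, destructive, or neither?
constructive — path difference = 1λ, a whole number of wavelengths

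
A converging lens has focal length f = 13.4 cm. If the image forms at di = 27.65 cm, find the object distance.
1/do = 1/f − 1/di → do = 26 cm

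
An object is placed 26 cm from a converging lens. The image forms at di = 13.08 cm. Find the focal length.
1/f = 1/do + 1/di → f = 8.702 cm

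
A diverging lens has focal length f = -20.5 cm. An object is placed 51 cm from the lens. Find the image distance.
1/di = 1/f − 1/do → di = -14.62 cm (virtual image)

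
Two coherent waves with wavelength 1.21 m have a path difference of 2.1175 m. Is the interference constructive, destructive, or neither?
neither (partial) — path difference = 1.75λ, neither a whole number of wavelengths nor an odd multiple of λ/2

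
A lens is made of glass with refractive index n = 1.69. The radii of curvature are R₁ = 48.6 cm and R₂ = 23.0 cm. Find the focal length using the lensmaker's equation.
1/f = (n − 1)(1/R₁ − 1/R₂) → f = -63.28 cm (diverging lens)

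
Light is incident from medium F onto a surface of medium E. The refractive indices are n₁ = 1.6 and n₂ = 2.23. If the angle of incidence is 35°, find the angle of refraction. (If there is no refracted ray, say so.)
sin θ₂ = (n₁/n₂)·sin θ₁ = 0.4115 → θ₂ = 24.3°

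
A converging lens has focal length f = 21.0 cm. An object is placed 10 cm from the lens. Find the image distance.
1/di = 1/f − 1/do → di = -19.09 cm (virtual image)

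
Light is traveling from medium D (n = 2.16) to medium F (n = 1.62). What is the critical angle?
θc = arcsin(n₂/n₁) = 48.59°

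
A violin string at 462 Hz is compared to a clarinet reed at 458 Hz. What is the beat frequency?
4 Hz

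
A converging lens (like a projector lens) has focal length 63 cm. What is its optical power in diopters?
P = 1/f = 1.587 D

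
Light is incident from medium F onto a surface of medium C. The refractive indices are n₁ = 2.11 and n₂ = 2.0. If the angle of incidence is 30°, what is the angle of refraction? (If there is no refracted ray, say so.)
sin θ₂ = (n₁/n₂)·sin θ₁ = 0.5275 → θ₂ = 31.84°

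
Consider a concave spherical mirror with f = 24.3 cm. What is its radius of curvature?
R = 2|f| = 48.6 cm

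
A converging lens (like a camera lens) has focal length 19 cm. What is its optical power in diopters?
P = 1/f = 5.263 D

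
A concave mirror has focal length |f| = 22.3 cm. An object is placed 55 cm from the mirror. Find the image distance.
f = +22.3 cm (concave); 1/di = 1/f − 1/do → di = 37.51 cm (real image, in front of mirror)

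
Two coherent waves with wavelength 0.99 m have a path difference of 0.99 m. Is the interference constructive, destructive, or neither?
constructive — path difference = 1λ, a whole number of wavelengths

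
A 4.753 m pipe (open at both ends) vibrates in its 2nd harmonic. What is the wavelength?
λₙ = 2L/n = 4.753 m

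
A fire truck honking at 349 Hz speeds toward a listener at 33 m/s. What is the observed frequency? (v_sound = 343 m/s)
f_obs = f·v/(v − v_s) = 386.2 Hz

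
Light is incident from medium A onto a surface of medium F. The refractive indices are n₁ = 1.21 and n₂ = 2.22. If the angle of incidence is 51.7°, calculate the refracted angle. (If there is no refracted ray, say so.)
sin θ₂ = (n₁/n₂)·sin θ₁ = 0.4277 → θ₂ = 25.32°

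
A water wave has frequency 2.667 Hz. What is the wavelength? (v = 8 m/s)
λ = v/f = 3 m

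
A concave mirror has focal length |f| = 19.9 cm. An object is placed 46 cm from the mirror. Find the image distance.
f = +19.9 cm (concave); 1/di = 1/f − 1/do → di = 35.07 cm (real image, in front of mirror)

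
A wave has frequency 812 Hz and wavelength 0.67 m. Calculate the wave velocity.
v = fλ = 544 m/s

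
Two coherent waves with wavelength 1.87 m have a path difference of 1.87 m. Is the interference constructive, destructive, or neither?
constructive — path difference = 1λ, a whole number of wavelengths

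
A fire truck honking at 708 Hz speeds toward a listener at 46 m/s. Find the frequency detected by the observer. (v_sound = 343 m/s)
f_obs = f·v/(v − v_s) = 817.7 Hz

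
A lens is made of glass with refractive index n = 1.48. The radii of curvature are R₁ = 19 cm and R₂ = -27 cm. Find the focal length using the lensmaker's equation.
1/f = (n − 1)(1/R₁ − 1/R₂) → f = 23.23 cm (converging lens)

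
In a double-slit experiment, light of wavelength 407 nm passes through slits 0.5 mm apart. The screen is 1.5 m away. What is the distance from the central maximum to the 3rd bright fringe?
y = mλL/d = 3.663 mm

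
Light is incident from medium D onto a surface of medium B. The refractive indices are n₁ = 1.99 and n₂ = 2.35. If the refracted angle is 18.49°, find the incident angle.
sin θ₁ = (n₂/n₁)·sin θ₂ → θ₁ = 21.99°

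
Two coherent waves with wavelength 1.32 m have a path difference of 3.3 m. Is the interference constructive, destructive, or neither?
destructive — path difference = 2.5λ, an odd multiple of λ/2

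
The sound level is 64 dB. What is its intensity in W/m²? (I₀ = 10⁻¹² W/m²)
I = I₀·10^(β/10) = 2.51 × 10⁻⁶ W/m²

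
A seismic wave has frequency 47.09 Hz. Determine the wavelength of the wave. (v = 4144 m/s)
λ = v/f = 88 m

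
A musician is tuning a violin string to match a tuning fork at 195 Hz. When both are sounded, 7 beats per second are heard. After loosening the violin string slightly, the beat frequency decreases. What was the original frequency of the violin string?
202 Hz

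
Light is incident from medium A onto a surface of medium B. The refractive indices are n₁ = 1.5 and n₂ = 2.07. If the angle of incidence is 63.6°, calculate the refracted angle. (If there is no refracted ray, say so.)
sin θ₂ = (n₁/n₂)·sin θ₁ = 0.6491 → θ₂ = 40.47°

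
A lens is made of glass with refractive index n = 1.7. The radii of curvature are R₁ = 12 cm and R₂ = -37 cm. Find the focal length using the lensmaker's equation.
1/f = (n − 1)(1/R₁ − 1/R₂) → f = 12.94 cm (converging lens)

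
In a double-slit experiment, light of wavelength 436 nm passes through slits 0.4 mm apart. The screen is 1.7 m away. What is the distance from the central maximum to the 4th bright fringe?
y = mλL/d = 7.412 mm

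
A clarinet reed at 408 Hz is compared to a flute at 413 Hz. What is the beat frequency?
5 Hz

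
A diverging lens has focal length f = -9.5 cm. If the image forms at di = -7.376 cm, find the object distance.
1/do = 1/f − 1/di → do = 32.99 cm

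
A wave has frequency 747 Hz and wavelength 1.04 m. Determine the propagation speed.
v = fλ = 776.9 m/s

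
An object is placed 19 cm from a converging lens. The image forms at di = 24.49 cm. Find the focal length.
1/f = 1/do + 1/di → f = 10.7 cm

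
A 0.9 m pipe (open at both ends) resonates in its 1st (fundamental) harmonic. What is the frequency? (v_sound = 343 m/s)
fₙ = nv/(2L) = 190.6 Hz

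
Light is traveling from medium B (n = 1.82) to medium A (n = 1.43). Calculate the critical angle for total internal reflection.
θc = arcsin(n₂/n₁) = 51.79°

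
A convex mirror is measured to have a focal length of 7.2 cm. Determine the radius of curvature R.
R = 2|f| = 14.4 cm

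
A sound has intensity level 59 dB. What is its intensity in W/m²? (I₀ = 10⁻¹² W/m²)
I = I₀·10^(β/10) = 7.94 × 10⁻⁷ W/m²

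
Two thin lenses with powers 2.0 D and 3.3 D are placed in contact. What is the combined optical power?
P_total = P₁ + P₂ = 5.3 D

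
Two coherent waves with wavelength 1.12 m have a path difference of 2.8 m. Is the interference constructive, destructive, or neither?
destructive — path difference = 2.5λ, an odd multiple of λ/2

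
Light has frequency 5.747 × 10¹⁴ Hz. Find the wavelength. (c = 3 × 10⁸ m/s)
λ = c/f = 522 nm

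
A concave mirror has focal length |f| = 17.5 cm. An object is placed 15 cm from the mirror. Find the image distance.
f = +17.5 cm (concave); 1/di = 1/f − 1/do → di = -105 cm (virtual image, behind mirror)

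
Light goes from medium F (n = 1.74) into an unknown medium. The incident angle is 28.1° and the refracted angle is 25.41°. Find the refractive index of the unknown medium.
n₂ = n₁·sin θ₁ / sin θ₂ = 1.91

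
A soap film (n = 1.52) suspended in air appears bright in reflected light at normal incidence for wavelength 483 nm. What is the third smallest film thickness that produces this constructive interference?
2nt = (m − ½)λ with m = 3 → t = (m − ½)λ/(2n) = 397.2 nm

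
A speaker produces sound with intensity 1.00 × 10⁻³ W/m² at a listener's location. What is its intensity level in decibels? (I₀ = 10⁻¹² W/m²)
β = 10·log₁₀(I/I₀) = 90 dB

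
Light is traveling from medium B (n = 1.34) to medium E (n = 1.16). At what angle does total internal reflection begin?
θc = arcsin(n₂/n₁) = 59.96°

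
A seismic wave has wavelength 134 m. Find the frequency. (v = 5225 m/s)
f = v/λ = 38.99 Hz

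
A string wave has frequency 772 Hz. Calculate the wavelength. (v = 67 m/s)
λ = v/f = 0.08679 m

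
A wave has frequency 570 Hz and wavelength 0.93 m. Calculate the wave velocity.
v = fλ = 530.1 m/s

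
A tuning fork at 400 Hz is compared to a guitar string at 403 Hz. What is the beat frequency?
3 Hz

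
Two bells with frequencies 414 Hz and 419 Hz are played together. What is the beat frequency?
5 Hz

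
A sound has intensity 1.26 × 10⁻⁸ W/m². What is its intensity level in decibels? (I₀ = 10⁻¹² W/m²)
β = 10·log₁₀(I/I₀) = 41 dB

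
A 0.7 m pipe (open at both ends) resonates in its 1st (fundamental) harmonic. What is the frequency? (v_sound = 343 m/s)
fₙ = nv/(2L) = 245 Hz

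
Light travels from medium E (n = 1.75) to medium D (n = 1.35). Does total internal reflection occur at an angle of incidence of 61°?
θc = arcsin(n₂/n₁) = 50.48°; 61° > θc, so yes — total internal reflection.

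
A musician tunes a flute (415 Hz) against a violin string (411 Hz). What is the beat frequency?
4 Hz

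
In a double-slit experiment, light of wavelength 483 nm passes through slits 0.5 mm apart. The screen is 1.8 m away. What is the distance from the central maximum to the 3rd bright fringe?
y = mλL/d = 5.216 mm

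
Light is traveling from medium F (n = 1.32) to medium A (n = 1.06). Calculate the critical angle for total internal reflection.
θc = arcsin(n₂/n₁) = 53.42°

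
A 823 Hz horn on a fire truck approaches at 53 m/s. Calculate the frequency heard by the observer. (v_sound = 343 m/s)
f_obs = f·v/(v − v_s) = 973.4 Hz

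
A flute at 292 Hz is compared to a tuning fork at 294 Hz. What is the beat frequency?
2 Hz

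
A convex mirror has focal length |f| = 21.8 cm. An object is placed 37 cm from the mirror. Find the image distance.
f = −21.8 cm (convex); 1/di = 1/f − 1/do → di = -13.72 cm (virtual image, behind mirror)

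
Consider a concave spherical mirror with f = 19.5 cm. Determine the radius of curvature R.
R = 2|f| = 39 cm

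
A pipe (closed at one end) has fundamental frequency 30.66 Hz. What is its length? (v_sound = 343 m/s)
L = v/(4f₁) = 2.797 m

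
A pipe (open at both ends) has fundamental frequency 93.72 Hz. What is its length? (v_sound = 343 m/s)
L = v/(2f₁) = 1.83 m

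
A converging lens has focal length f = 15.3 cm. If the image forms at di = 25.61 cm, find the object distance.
1/do = 1/f − 1/di → do = 38.01 cm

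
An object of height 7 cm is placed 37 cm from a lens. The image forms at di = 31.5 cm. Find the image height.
hi = (-di/do) × ho = -5.959 cm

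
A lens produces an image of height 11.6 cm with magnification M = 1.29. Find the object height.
ho = |hi|/|M| = 8.992 cm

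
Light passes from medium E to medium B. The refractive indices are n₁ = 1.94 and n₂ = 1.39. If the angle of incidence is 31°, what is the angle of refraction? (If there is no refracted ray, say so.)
sin θ₂ = (n₁/n₂)·sin θ₁ = 0.7188 → θ₂ = 45.96°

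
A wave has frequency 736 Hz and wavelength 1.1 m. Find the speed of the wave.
v = fλ = 809.6 m/s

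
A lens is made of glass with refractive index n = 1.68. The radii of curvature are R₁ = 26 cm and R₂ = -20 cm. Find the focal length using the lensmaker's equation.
1/f = (n − 1)(1/R₁ − 1/R₂) → f = 16.62 cm (converging lens)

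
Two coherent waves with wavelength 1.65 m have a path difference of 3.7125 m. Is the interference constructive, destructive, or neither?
neither (partial) — path difference = 2.25λ, neither a whole number of wavelengths nor an odd multiple of λ/2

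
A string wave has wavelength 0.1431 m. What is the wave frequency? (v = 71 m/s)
f = v/λ = 496.2 Hz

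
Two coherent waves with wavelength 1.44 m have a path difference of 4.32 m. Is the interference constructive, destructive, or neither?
constructive — path difference = 3λ, a whole number of wavelengths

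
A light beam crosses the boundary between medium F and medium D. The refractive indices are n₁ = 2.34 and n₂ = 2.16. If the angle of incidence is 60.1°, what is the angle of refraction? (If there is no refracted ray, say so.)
sin θ₂ = (n₁/n₂)·sin θ₁ = 0.9391 → θ₂ = 69.91°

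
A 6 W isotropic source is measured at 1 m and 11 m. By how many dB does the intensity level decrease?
Δβ = 20·log₁₀(r₂/r₁) = 20.83 dB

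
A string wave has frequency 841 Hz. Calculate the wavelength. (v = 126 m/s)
λ = v/f = 0.1498 m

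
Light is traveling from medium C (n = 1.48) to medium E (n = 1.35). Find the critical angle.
θc = arcsin(n₂/n₁) = 65.81°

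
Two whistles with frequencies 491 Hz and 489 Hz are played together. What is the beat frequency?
2 Hz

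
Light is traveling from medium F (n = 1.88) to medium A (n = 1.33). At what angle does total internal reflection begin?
θc = arcsin(n₂/n₁) = 45.03°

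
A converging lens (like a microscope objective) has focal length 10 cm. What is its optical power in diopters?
P = 1/f = 10 D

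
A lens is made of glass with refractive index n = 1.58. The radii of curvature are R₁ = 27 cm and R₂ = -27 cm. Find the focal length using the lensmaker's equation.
1/f = (n − 1)(1/R₁ − 1/R₂) → f = 23.28 cm (converging lens)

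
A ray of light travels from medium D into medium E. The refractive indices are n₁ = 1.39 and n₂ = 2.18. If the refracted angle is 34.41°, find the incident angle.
sin θ₁ = (n₂/n₁)·sin θ₂ → θ₁ = 62.41°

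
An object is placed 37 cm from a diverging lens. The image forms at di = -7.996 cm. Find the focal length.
1/f = 1/do + 1/di → f = -10.2 cm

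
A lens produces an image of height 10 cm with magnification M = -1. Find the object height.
ho = |hi|/|M| = 10 cm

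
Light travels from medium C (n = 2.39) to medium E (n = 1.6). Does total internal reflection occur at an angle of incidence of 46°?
θc = arcsin(n₂/n₁) = 42.03°; 46° > θc, so yes — total internal reflection.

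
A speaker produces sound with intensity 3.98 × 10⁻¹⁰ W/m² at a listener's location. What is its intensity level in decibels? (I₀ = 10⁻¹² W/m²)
β = 10·log₁₀(I/I₀) = 26 dB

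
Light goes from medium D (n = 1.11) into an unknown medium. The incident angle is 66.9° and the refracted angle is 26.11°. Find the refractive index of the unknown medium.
n₂ = n₁·sin θ₁ / sin θ₂ = 2.32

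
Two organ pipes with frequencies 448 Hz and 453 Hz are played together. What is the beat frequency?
5 Hz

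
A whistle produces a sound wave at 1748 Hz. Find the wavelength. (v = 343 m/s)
λ = v/f = 0.1962 m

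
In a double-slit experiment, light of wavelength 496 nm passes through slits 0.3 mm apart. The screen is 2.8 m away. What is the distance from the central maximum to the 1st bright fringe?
y = mλL/d = 4.629 mm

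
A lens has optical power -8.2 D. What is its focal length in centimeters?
f = 1/P = -12.2 cm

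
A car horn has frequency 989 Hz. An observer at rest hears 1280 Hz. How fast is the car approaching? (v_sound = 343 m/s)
v_s = v·(1 − f/f_obs) = 77.98 m/s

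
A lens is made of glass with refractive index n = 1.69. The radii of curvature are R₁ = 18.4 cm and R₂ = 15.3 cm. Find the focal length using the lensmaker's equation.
1/f = (n − 1)(1/R₁ − 1/R₂) → f = -131.6 cm (diverging lens)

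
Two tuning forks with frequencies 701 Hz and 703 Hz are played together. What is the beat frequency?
2 Hz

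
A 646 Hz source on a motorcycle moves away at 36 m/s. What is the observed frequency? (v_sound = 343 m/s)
f_obs = f·v/(v + v_s) = 584.6 Hz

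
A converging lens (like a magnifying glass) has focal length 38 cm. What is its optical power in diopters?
P = 1/f = 2.632 D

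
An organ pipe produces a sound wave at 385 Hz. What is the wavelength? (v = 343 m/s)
λ = v/f = 0.8909 m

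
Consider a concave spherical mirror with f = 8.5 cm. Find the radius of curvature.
R = 2|f| = 17 cm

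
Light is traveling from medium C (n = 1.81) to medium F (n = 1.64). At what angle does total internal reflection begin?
θc = arcsin(n₂/n₁) = 64.97°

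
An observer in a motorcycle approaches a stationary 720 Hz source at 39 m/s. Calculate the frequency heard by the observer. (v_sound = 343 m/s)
f_obs = f·(v + v_o)/v = 801.9 Hz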